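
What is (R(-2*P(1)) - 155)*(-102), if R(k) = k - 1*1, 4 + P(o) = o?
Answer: 15300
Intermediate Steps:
P(o) = -4 + o
R(k) = -1 + k (R(k) = k - 1 = -1 + k)
(R(-2*P(1)) - 155)*(-102) = ((-1 - 2*(-4 + 1)) - 155)*(-102) = ((-1 - 2*(-3)) - 155)*(-102) = ((-1 + 6) - 155)*(-102) = (5 - 155)*(-102) = -150*(-102) = 15300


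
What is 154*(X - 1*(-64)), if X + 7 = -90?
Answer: -5082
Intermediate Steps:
X = -97 (X = -7 - 90 = -97)
154*(X - 1*(-64)) = 154*(-97 - 1*(-64)) = 154*(-97 + 64) = 154*(-33) = -5082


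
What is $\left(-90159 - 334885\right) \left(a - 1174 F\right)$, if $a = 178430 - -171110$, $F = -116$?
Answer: $-206454071856$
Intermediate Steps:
$a = 349540$ ($a = 178430 + 171110 = 349540$)
$\left(-90159 - 334885\right) \left(a - 1174 F\right) = \left(-90159 - 334885\right) \left(349540 - -136184\right) = - 425044 \left(349540 + 136184\right) = \left(-425044\right) 485724 = -206454071856$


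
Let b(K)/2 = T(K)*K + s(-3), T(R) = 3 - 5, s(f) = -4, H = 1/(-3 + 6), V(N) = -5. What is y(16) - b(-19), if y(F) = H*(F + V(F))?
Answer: -193/3 ≈ -64.333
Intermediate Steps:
H = 1/3 ≈ 0.33333
y(F) = -5/3 + F/3 (y(F) = (F - 5)/3 = (-5 + F)/3 = -5/3 + F/3)
T(R) = -2
b(K) = -8 - 4*K (b(K) = 2*(-2*K - 4) = 2*(-4 - 2*K) = -8 - 4*K)
y(16) - b(-19) = (-5/3 + (1/3)*16) - (-8 - 4*(-19)) = (-5/3 + 16/3) - (-8 + 76) = 11/3 - 1*68 = 11/3 - 68 = -193/3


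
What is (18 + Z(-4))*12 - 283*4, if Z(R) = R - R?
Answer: -916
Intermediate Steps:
Z(R) = 0
(18 + Z(-4))*12 - 283*4 = (18 + 0)*12 - 283*4 = 18*12 - 1132 = 216 - 1132 = -916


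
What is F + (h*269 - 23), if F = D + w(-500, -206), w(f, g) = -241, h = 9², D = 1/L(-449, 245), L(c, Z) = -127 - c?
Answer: 6931051/322 ≈ 21525.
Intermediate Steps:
D = 1/322 (D = 1/(-127 - 1*(-449)) = 1/(-127 + 449) = 1/322 ≈ 0.0031056)
h = 81
F = -77601/322 (F = 1/322 - 241 = -77601/322 ≈ -241.00)
F + (h*269 - 23) = -77601/322 + (81*269 - 23) = -77601/322 + (21789 - 23) = -77601/322 + 21766 = 6931051/322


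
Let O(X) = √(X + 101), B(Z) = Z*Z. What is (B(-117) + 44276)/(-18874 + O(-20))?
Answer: -11593/3773 ≈ -3.0726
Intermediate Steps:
B(Z) = Z²
O(X) = √(101 + X)
(B(-117) + 44276)/(-18874 + O(-20)) = ((-117)² + 44276)/(-18874 + √(101 - 20)) = (13689 + 44276)/(-18874 + √81) = 57965/(-18874 + 9) = 57965/(-18865) = 57965*(-1/18865) = -11593/3773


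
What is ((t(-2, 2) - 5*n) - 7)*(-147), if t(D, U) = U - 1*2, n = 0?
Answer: 1029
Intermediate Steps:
t(D, U) = -2 + U (t(D, U) = U - 2 = -2 + U)
((t(-2, 2) - 5*n) - 7)*(-147) = (((-2 + 2) - 5*0) - 7)*(-147) = ((0 + 0) - 7)*(-147) = (0 - 7)*(-147) = -7*(-147) = 1029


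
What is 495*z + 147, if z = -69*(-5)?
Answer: 170922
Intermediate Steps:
z = 345
495*z + 147 = 495*345 + 147 = 170775 + 147 = 170922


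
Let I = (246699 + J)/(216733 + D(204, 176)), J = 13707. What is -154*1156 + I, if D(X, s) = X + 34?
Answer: -2272104994/12763 ≈ -1.7802e+5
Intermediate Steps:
D(X, s) = 34 + X
I = 15318/12763 (I = (246699 + 13707)/(216733 + (34 + 204)) = 260406/(216733 + 238) = 260406/216971 = 260406*(1/216971) = 15318/12763 ≈ 1.2002)
-154*1156 + I = -154*1156 + 15318/12763 = -178024 + 15318/12763 = -2272104994/12763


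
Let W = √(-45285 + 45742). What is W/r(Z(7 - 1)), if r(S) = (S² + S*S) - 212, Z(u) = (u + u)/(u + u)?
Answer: -√457/210 ≈ -0.10180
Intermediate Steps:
Z(u) = 1 (Z(u) = (2*u)/((2*u)) = (2*u)*(1/(2*u)) = 1)
r(S) = -212 + 2*S² (r(S) = (S² + S²) - 212 = 2*S² - 212 = -212 + 2*S²)
W = √457 ≈ 21.378
W/r(Z(7 - 1)) = √457/(-212 + 2*1²) = √457/(-212 + 2*1) = √457/(-212 + 2) = √457/(-210) = √457*(-1/210) = -√457/210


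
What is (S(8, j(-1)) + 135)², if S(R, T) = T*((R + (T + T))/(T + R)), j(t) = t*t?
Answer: 1500625/81 ≈ 18526.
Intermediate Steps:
j(t) = t²
S(R, T) = T*(R + 2*T)/(R + T) (S(R, T) = T*((R + 2*T)/(R + T)) = T*(R + 2*T)/(R + T))
(S(8, j(-1)) + 135)² = ((-1)²*(8 + 2*(-1)²)/(8 + (-1)²) + 135)² = (1*(8 + 2*1)/(8 + 1) + 135)² = (1*(8 + 2)/9 + 135)² = (1*(⅑)*10 + 135)² = (10/9 + 135)² = (1225/9)² = 1500625/81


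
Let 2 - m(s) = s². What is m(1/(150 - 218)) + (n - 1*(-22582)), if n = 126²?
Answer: 177839039/4624 ≈ 38460.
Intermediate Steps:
n = 15876
m(s) = 2 - s²
m(1/(150 - 218)) + (n - 1*(-22582)) = (2 - (1/(150 - 218))²) + (15876 - 1*(-22582)) = (2 - (1/(-68))²) + (15876 + 22582) = (2 - (-1/68)²) + 38458 = (2 - 1*1/4624) + 38458 = (2 - 1/4624) + 38458 = 9247/4624 + 38458 = 177839039/4624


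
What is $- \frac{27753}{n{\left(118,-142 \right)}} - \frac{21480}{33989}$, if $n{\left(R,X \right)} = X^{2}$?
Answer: $- \frac{1376419437}{685354196} \approx -2.0083$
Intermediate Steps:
$- \frac{27753}{n{\left(118,-142 \right)}} - \frac{21480}{33989} = - \frac{27753}{\left(-142\right)^{2}} - \frac{21480}{33989} = - \frac{27753}{20164} - \frac{21480}{33989} = - \frac{1376419437}{685354196}$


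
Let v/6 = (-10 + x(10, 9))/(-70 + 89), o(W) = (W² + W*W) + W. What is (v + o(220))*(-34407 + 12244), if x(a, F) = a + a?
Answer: -40856160720/19 ≈ -2.1503e+9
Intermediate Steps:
x(a, F) = 2*a
o(W) = W + 2*W² (o(W) = (W² + W²) + W = 2*W² + W = W + 2*W²)
v = 60/19 (v = 6*((-10 + 2*10)/(-70 + 89)) = 6*((-10 + 20)/19) = 6*((1/19)*10) = 6*(10/19) = 60/19 ≈ 3.1579)
(v + o(220))*(-34407 + 12244) = (60/19 + 220*(1 + 2*220))*(-34407 + 12244) = (60/19 + 220*(1 + 440))*(-22163) = (60/19 + 220*441)*(-22163) = (60/19 + 97020)*(-22163) = (1843440/19)*(-22163) = -40856160720/19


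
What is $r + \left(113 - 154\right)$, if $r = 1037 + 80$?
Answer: $1076$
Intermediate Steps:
$r = 1117$
$r + \left(113 - 154\right) = 1117 + \left(113 - 154\right) = 1117 - 41 = 1076$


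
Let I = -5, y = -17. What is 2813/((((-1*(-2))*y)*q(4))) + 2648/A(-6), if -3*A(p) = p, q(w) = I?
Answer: 227893/170 ≈ 1340.5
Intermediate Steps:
q(w) = -5
A(p) = -p/3
2813/((((-1*(-2))*y)*q(4))) + 2648/A(-6) = 2813/(((-1*(-2)*(-17))*(-5))) + 2648/((-⅓*(-6))) = 2813/(((2*(-17))*(-5))) + 2648/2 = 2813/((-34*(-5))) + 2648*(½) = 2813/170 + 1324 = 227893/170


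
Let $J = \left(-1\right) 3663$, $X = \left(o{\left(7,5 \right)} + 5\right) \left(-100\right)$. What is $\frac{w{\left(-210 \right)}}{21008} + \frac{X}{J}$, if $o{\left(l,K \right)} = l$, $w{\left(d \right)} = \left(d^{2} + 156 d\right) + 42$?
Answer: $\frac{11150311}{12825384} \approx 0.86939$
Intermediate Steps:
$w{\left(d \right)} = 42 + d^{2} + 156 d$
$X = -1200$ ($X = \left(7 + 5\right) \left(-100\right) = 12 \left(-100\right) = -1200$)
$J = -3663$
$\frac{w{\left(-210 \right)}}{21008} + \frac{X}{J} = \frac{42 + \left(-210\right)^{2} + 156 \left(-210\right)}{21008} - \frac{1200}{-3663} = \left(42 + 44100 - 32760\right) \frac{1}{21008} - - \frac{400}{1221} = 11382 \cdot \frac{1}{21008} + \frac{400}{1221} = \frac{5691}{10504} + \frac{400}{1221} = \frac{11150311}{12825384}$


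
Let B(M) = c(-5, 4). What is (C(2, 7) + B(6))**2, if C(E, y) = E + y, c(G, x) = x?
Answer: 169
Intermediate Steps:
B(M) = 4
(C(2, 7) + B(6))**2 = ((2 + 7) + 4)**2 = (9 + 4)**2 = 13**2 = 169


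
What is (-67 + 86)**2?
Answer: 361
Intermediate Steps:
(-67 + 86)**2 = 19**2 = 361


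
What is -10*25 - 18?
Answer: -268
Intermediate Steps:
-10*25 - 18 = -250 - 18 = -268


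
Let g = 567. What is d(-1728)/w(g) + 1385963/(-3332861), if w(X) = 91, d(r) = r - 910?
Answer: -1274029993/43327193 ≈ -29.405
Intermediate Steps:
d(r) = -910 + r
d(-1728)/w(g) + 1385963/(-3332861) = (-910 - 1728)/91 + 1385963/(-3332861) = -2638*1/91 + 1385963*(-1/3332861) = -2638/91 - 1385963/3332861 = -1274029993/43327193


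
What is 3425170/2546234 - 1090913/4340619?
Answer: 6044819104294/5526115839423 ≈ 1.0939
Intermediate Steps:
3425170/2546234 - 1090913/4340619 = 3425170*(1/2546234) - 1090913*1/4340619 = 1712585/1273117 - 1090913/4340619 = 6044819104294/5526115839423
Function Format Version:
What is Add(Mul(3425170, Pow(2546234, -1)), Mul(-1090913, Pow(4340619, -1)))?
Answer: Rational(6044819104294, 5526115839423) ≈ 1.0939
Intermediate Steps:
Add(Mul(3425170, Pow(2546234, -1)), Mul(-1090913, Pow(4340619, -1))) = Add(Mul(3425170, Rational(1, 2546234)), Mul(-1090913, Rational(1, 4340619))) = Add(Rational(1712585, 1273117), Rational(-1090913, 4340619)) = Rational(6044819104294, 5526115839423)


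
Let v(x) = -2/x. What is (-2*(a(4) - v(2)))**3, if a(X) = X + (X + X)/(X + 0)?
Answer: -2744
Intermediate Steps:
a(X) = 2 + X (a(X) = X + (2*X)/X = X + 2 = 2 + X)
(-2*(a(4) - v(2)))**3 = (-2*((2 + 4) - (-2)/2))**3 = (-2*(6 - (-2)/2))**3 = (-2*(6 - 1*(-1)))**3 = (-2*(6 + 1))**3 = (-2*7)**3 = (-14)**3 = -2744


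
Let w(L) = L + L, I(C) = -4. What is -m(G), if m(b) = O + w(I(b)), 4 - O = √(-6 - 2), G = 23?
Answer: 4 + 2*I*√2 ≈ 4.0 + 2.8284*I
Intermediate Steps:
w(L) = 2*L
O = 4 - 2*I*√2 (O = 4 - √(-6 - 2) = 4 - √(-8) = 4 - 2*I*√2 ≈ 4.0 - 2.8284*I)
m(b) = -4 - 2*I*√2 (m(b) = (4 - 2*I*√2) + 2*(-4) = (4 - 2*I*√2) - 8 = -4 - 2*I*√2)
-m(G) = -(-4 - 2*I*√2) = 4 + 2*I*√2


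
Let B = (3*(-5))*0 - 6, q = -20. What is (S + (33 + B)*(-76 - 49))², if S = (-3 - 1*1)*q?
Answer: 10857025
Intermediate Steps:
S = 80 (S = (-3 - 1*1)*(-20) = (-3 - 1)*(-20) = -4*(-20) = 80)
B = -6 (B = -15*0 - 6 = 0 - 6 = -6)
(S + (33 + B)*(-76 - 49))² = (80 + (33 - 6)*(-76 - 49))² = (80 + 27*(-125))² = (80 - 3375)² = (-3295)² = 10857025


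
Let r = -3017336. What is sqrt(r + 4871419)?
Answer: 11*sqrt(15323) ≈ 1361.6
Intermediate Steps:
sqrt(r + 4871419) = sqrt(-3017336 + 4871419) = sqrt(1854083) = 11*sqrt(15323)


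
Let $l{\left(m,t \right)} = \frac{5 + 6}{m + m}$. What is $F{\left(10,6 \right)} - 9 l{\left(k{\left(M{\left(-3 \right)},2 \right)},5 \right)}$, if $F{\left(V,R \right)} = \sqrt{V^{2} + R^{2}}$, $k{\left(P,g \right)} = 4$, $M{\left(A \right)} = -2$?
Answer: $- \frac{99}{8} + 2 \sqrt{34} \approx -0.7131$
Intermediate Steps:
$F{\left(V,R \right)} = \sqrt{R^{2} + V^{2}}$
$l{\left(m,t \right)} = \frac{11}{2 m}$
$F{\left(10,6 \right)} - 9 l{\left(k{\left(M{\left(-3 \right)},2 \right)},5 \right)} = \sqrt{6^{2} + 10^{2}} - 9 \frac{11}{2 \cdot 4} = \sqrt{36 + 100} - 9 \cdot \frac{11}{2} \cdot \frac{1}{4} = \sqrt{136} - \frac{99}{8} = 2 \sqrt{34} - \frac{99}{8} = - \frac{99}{8} + 2 \sqrt{34}$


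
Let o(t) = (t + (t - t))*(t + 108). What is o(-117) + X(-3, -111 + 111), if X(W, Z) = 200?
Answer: 1253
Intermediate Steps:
o(t) = t*(108 + t) (o(t) = (t + 0)*(108 + t) = t*(108 + t))
o(-117) + X(-3, -111 + 111) = -117*(108 - 117) + 200 = -117*(-9) + 200 = 1053 + 200 = 1253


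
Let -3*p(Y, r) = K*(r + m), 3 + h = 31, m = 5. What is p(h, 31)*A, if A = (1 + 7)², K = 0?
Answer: 0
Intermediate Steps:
h = 28 (h = -3 + 31 = 28)
p(Y, r) = 0 (p(Y, r) = -0*(r + 5) = -0*(5 + r) = -⅓*0 = 0)
A = 64 (A = 8² = 64)
p(h, 31)*A = 0*64 = 0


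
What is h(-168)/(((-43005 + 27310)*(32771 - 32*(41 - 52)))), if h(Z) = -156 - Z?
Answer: -4/173288495 ≈ -2.3083e-8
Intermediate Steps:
h(-168)/(((-43005 + 27310)*(32771 - 32*(41 - 52)))) = (-156 - 1*(-168))/(((-43005 + 27310)*(32771 - 32*(41 - 52)))) = (-156 + 168)/((-15695*(32771 - 32*(-11)))) = 12/((-15695*(32771 + 352))) = 12/((-15695*33123)) = 12/(-519865485) = 12*(-1/519865485) = -4/173288495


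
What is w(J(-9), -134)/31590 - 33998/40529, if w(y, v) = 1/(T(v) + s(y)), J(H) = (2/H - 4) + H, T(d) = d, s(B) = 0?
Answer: -143915614409/171561688740 ≈ -0.83886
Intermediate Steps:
J(H) = -4 + H + 2/H (J(H) = (-4 + 2/H) + H = -4 + H + 2/H)
w(y, v) = 1/v (w(y, v) = 1/(v + 0) = 1/v)
w(J(-9), -134)/31590 - 33998/40529 = 1/(-134*31590) - 33998/40529 = -1/134*1/31590 - 33998*1/40529 = -1/4233060 - 33998/40529 = -143915614409/171561688740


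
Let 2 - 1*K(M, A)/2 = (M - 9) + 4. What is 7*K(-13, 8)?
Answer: 280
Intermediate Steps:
K(M, A) = 14 - 2*M (K(M, A) = 4 - 2*((M - 9) + 4) = 4 - 2*((-9 + M) + 4) = 4 - 2*(-5 + M) = 4 + (10 - 2*M) = 14 - 2*M)
7*K(-13, 8) = 7*(14 - 2*(-13)) = 7*(14 + 26) = 7*40 = 280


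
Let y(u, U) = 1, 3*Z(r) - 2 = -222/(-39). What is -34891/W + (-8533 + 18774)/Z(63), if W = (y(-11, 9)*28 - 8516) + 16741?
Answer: 3292750847/825300 ≈ 3989.8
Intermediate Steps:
Z(r) = 100/39 (Z(r) = 2/3 + (-222/(-39))/3 = 2/3 + (-222*(-1/39))/3 = 2/3 + (1/3)*(74/13) = 2/3 + 74/39 = 100/39)
W = 8253 (W = (1*28 - 8516) + 16741 = (28 - 8516) + 16741 = -8488 + 16741 = 8253)
-34891/W + (-8533 + 18774)/Z(63) = -34891/8253 + (-8533 + 18774)/(100/39) = -34891*1/8253 + 10241*(39/100) = -34891/8253 + 399399/100 = 3292750847/825300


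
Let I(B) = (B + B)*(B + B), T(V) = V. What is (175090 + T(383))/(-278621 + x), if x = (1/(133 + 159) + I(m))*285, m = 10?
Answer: -51238116/48069047 ≈ -1.0659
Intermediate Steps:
I(B) = 4*B² (I(B) = (2*B)*(2*B) = 4*B²)
x = 33288285/292 (x = (1/(133 + 159) + 4*10²)*285 = (1/292 + 4*100)*285 = (1/292 + 400)*285 = (116801/292)*285 = 33288285/292 ≈ 1.1400e+5)
(175090 + T(383))/(-278621 + x) = (175090 + 383)/(-278621 + 33288285/292) = 175473/(-48069047/292) = 175473*(-292/48069047) = -51238116/48069047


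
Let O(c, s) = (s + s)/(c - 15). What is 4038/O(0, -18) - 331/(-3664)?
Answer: 6165011/3664 ≈ 1682.6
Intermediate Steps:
O(c, s) = 2*s/(-15 + c) (O(c, s) = (2*s)/(-15 + c) = 2*s/(-15 + c))
4038/O(0, -18) - 331/(-3664) = 4038/((2*(-18)/(-15 + 0))) - 331/(-3664) = 4038/((2*(-18)/(-15))) - 331*(-1/3664) = 4038/((2*(-18)*(-1/15))) + 331/3664 = 4038/(12/5) + 331/3664 = 4038*(5/12) + 331/3664 = 3365/2 + 331/3664 = 6165011/3664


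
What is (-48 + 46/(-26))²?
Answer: 418609/169 ≈ 2477.0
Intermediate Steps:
(-48 + 46/(-26))² = (-48 + 46*(-1/26))² = (-48 - 23/13)² = (-647/13)² = 418609/169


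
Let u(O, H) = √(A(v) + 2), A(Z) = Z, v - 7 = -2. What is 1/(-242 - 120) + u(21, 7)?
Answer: -1/362 + √7 ≈ 2.6430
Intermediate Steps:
v = 5 (v = 7 - 2 = 5)
u(O, H) = √7 (u(O, H) = √(5 + 2) = √7)
1/(-242 - 120) + u(21, 7) = 1/(-242 - 120) + √7 = 1/(-362) + √7 = -1/362 + √7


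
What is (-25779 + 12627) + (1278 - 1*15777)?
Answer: -27651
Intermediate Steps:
(-25779 + 12627) + (1278 - 1*15777) = -13152 + (1278 - 15777) = -13152 - 14499 = -27651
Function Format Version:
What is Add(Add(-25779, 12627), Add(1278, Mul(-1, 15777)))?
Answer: -27651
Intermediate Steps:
Add(Add(-25779, 12627), Add(1278, Mul(-1, 15777))) = Add(-13152, Add(1278, -15777)) = Add(-13152, -14499) = -27651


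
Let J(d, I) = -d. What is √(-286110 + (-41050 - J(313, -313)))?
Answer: I*√326847 ≈ 571.71*I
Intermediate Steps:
√(-286110 + (-41050 - J(313, -313))) = √(-286110 + (-41050 - (-1)*313)) = √(-286110 + (-41050 - 1*(-313))) = √(-286110 + (-41050 + 313)) = √(-286110 - 40737) = √(-326847) = I*√326847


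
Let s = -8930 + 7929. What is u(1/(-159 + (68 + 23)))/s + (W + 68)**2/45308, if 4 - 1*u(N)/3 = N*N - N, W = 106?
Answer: 34407887169/52428424048 ≈ 0.65628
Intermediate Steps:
u(N) = 12 - 3*N**2 + 3*N (u(N) = 12 - 3*(N*N - N) = 12 - 3*(N**2 - N) = 12 + (-3*N**2 + 3*N) = 12 - 3*N**2 + 3*N)
s = -1001
u(1/(-159 + (68 + 23)))/s + (W + 68)**2/45308 = (12 - 3/(-159 + (68 + 23))**2 + 3/(-159 + (68 + 23)))/(-1001) + (106 + 68)**2/45308 = (12 - 3/(-159 + 91)**2 + 3/(-159 + 91))*(-1/1001) + 174**2*(1/45308) = (12 - 3*(1/(-68))**2 + 3/(-68))*(-1/1001) + 30276*(1/45308) = (12 - 3*(-1/68)**2 + 3*(-1/68))*(-1/1001) + 7569/11327 = (12 - 3*1/4624 - 3/68)*(-1/1001) + 7569/11327 = (12 - 3/4624 - 3/68)*(-1/1001) + 7569/11327 = (55281/4624)*(-1/1001) + 7569/11327 = -55281/4628624 + 7569/11327 = 34407887169/52428424048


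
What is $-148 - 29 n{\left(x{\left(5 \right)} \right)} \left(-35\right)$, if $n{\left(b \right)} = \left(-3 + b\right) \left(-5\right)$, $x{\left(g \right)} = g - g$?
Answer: $15077$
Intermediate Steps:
$x{\left(g \right)} = 0$
$n{\left(b \right)} = 15 - 5 b$
$-148 - 29 n{\left(x{\left(5 \right)} \right)} \left(-35\right) = -148 - 29 \left(15 - 0\right) \left(-35\right) = -148 - 29 \left(15 + 0\right) \left(-35\right) = -148 - 29 \cdot 15 \left(-35\right) = -148 - -15225 = -148 + 15225 = 15077$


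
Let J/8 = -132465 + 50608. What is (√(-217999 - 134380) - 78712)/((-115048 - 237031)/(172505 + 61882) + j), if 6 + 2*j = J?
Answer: 4612267386/19186480469 - 6797223*I*√419/76745921876 ≈ 0.24039 - 0.0018129*I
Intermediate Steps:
J = -654856 (J = 8*(-132465 + 50608) = 8*(-81857) = -654856)
j = -327431 (j = -3 + (½)*(-654856) = -3 - 327428 = -327431)
(√(-217999 - 134380) - 78712)/((-115048 - 237031)/(172505 + 61882) + j) = (√(-217999 - 134380) - 78712)/((-115048 - 237031)/(172505 + 61882) - 327431) = (√(-352379) - 78712)/(-352079/234387 - 327431) = (29*I*√419 - 78712)/(-352079*1/234387 - 327431) = (-78712 + 29*I*√419)/(-352079/234387 - 327431) = (-78712 + 29*I*√419)/(-76745921876/234387) = (-78712 + 29*I*√419)*(-234387/76745921876) = 4612267386/19186480469 - 6797223*I*√419/76745921876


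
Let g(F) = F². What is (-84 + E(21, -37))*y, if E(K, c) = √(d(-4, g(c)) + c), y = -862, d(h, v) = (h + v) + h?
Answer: 72408 - 1724*√331 ≈ 41043.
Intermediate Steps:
d(h, v) = v + 2*h
E(K, c) = √(-8 + c + c²) (E(K, c) = √((c² + 2*(-4)) + c) = √((c² - 8) + c) = √((-8 + c²) + c) = √(-8 + c + c²))
(-84 + E(21, -37))*y = (-84 + √(-8 - 37 + (-37)²))*(-862) = (-84 + √(-8 - 37 + 1369))*(-862) = (-84 + √1324)*(-862) = (-84 + 2*√331)*(-862) = 72408 - 1724*√331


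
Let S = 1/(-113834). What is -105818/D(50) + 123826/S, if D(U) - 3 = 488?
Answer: -6920944067862/491 ≈ -1.4096e+10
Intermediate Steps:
D(U) = 491 (D(U) = 3 + 488 = 491)
S = -1/113834 ≈ -8.7847e-6
-105818/D(50) + 123826/S = -105818/491 + 123826/(-1/113834) = -105818*1/491 + 123826*(-113834) = -105818/491 - 14095608884 = -6920944067862/491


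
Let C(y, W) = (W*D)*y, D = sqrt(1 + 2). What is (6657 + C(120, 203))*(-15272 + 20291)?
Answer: 33411483 + 122262840*sqrt(3) ≈ 2.4518e+8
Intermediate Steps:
D = sqrt(3) ≈ 1.7320
C(y, W) = W*y*sqrt(3) (C(y, W) = (W*sqrt(3))*y = W*y*sqrt(3))
(6657 + C(120, 203))*(-15272 + 20291) = (6657 + 203*120*sqrt(3))*(-15272 + 20291) = (6657 + 24360*sqrt(3))*5019 = 33411483 + 122262840*sqrt(3)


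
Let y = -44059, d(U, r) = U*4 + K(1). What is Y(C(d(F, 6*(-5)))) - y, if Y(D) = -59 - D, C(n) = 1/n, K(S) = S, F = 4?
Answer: 747999/17 ≈ 44000.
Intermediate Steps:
d(U, r) = 1 + 4*U (d(U, r) = U*4 + 1 = 4*U + 1 = 1 + 4*U)
C(n) = 1/n
Y(C(d(F, 6*(-5)))) - y = (-59 - 1/(1 + 4*4)) - 1*(-44059) = (-59 - 1/(1 + 16)) + 44059 = (-59 - 1/17) + 44059 = -1004/17 + 44059 = 747999/17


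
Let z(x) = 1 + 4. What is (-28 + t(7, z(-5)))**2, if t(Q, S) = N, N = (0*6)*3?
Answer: 784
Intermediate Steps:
N = 0 (N = 0*3 = 0)
z(x) = 5
t(Q, S) = 0
(-28 + t(7, z(-5)))**2 = (-28 + 0)**2 = (-28)**2 = 784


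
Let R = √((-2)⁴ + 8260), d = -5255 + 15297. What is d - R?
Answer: 10042 - 2*√2069 ≈ 9951.0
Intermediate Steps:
d = 10042
R = 2*√2069 (R = √(16 + 8260) = √8276 = 2*√2069 ≈ 90.973)
d - R = 10042 - 2*√2069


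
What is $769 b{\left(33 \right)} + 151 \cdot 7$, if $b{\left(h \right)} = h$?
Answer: $26434$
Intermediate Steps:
$769 b{\left(33 \right)} + 151 \cdot 7 = 769 \cdot 33 + 151 \cdot 7 = 25377 + 1057 = 26434$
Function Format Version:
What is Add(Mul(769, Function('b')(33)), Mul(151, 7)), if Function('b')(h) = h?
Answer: 26434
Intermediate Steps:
Add(Mul(769, Function('b')(33)), Mul(151, 7)) = Add(Mul(769, 33), Mul(151, 7)) = Add(25377, 1057) = 26434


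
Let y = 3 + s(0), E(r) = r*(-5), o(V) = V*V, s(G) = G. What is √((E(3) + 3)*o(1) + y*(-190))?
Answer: I*√582 ≈ 24.125*I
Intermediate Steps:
o(V) = V²
E(r) = -5*r
y = 3 (y = 3 + 0 = 3)
√((E(3) + 3)*o(1) + y*(-190)) = √((-5*3 + 3)*1² + 3*(-190)) = √((-15 + 3)*1 - 570) = √(-12*1 - 570) = √(-12 - 570) = √(-582) = I*√582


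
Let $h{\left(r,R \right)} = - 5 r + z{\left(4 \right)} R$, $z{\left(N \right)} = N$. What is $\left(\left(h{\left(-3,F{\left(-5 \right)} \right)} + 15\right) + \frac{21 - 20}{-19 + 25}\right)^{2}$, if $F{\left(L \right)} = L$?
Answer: $\frac{3721}{36} \approx 103.36$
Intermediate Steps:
$h{\left(r,R \right)} = - 5 r + 4 R$
$\left(\left(h{\left(-3,F{\left(-5 \right)} \right)} + 15\right) + \frac{21 - 20}{-19 + 25}\right)^{2} = \left(\left(\left(\left(-5\right) \left(-3\right) + 4 \left(-5\right)\right) + 15\right) + \frac{21 - 20}{-19 + 25}\right)^{2} = \left(\left(\left(15 - 20\right) + 15\right) + 1 \cdot \frac{1}{6}\right)^{2} = \left(\left(-5 + 15\right) + 1 \cdot \frac{1}{6}\right)^{2} = \left(10 + \frac{1}{6}\right)^{2} = \left(\frac{61}{6}\right)^{2} = \frac{3721}{36}$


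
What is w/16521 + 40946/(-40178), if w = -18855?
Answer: -239004176/110630123 ≈ -2.1604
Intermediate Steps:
w/16521 + 40946/(-40178) = -18855/16521 + 40946/(-40178) = -18855*1/16521 + 40946*(-1/40178) = -6285/5507 - 20473/20089 = -239004176/110630123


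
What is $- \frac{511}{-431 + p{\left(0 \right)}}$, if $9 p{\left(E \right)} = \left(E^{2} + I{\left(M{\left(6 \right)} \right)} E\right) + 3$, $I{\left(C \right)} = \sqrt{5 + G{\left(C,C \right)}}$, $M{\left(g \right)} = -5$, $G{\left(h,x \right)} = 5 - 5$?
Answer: $\frac{1533}{1292} \approx 1.1865$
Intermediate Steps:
$G{\left(h,x \right)} = 0$ ($G{\left(h,x \right)} = 5 - 5 = 0$)
$I{\left(C \right)} = \sqrt{5}$ ($I{\left(C \right)} = \sqrt{5 + 0} = \sqrt{5}$)
$p{\left(E \right)} = \frac{1}{3} + \frac{E^{2}}{9} + \frac{E \sqrt{5}}{9}$ ($p{\left(E \right)} = \frac{\left(E^{2} + \sqrt{5} E\right) + 3}{9} = \frac{\left(E^{2} + E \sqrt{5}\right) + 3}{9} = \frac{3 + E^{2} + E \sqrt{5}}{9} = \frac{1}{3} + \frac{E^{2}}{9} + \frac{E \sqrt{5}}{9}$)
$- \frac{511}{-431 + p{\left(0 \right)}} = - \frac{511}{-431 + \left(\frac{1}{3} + \frac{0^{2}}{9} + \frac{1}{9} \cdot 0 \sqrt{5}\right)} = - \frac{511}{-431 + \left(\frac{1}{3} + \frac{1}{9} \cdot 0 + 0\right)} = - \frac{511}{-431 + \left(\frac{1}{3} + 0 + 0\right)} = - \frac{511}{-431 + \frac{1}{3}} = - \frac{511}{- \frac{1292}{3}} = \left(-511\right) \left(- \frac{3}{1292}\right) = \frac{1533}{1292}$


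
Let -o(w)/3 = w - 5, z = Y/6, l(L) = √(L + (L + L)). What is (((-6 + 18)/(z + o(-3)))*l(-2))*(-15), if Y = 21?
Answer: -72*I*√6/11 ≈ -16.033*I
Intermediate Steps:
l(L) = √3*√L (l(L) = √(L + 2*L) = √(3*L) = √3*√L)
z = 7/2 (z = 21/6 = 21*(⅙) = 7/2 ≈ 3.5000)
o(w) = 15 - 3*w (o(w) = -3*(w - 5) = -3*(-5 + w) = 15 - 3*w)
(((-6 + 18)/(z + o(-3)))*l(-2))*(-15) = (((-6 + 18)/(7/2 + (15 - 3*(-3))))*(√3*√(-2)))*(-15) = ((12/(7/2 + (15 + 9)))*(√3*(I*√2)))*(-15) = ((12/(7/2 + 24))*(I*√6))*(-15) = ((12/(55/2))*(I*√6))*(-15) = ((12*(2/55))*(I*√6))*(-15) = (24*(I*√6)/55)*(-15) = (24*I*√6/55)*(-15) = -72*I*√6/11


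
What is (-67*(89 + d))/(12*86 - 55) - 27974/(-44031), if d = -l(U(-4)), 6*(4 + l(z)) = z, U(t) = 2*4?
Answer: -243093127/43018287 ≈ -5.6509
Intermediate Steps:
U(t) = 8
l(z) = -4 + z/6
d = 8/3 (d = -(-4 + (1/6)*8) = -(-4 + 4/3) = -1*(-8/3) = 8/3 ≈ 2.6667)
(-67*(89 + d))/(12*86 - 55) - 27974/(-44031) = (-67*(89 + 8/3))/(12*86 - 55) - 27974/(-44031) = (-67*275/3)/(1032 - 55) - 27974*(-1/44031) = -18425/3/977 + 27974/44031 = -18425/3*1/977 + 27974/44031 = -18425/2931 + 27974/44031 = -243093127/43018287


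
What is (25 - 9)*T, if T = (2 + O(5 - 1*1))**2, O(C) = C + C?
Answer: 1600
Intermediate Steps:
O(C) = 2*C
T = 100 (T = (2 + 2*(5 - 1*1))**2 = (2 + 2*(5 - 1))**2 = (2 + 2*4)**2 = (2 + 8)**2 = 10**2 = 100)
(25 - 9)*T = (25 - 9)*100 = 16*100 = 1600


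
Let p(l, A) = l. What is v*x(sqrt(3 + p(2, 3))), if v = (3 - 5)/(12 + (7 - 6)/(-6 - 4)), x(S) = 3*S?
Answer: -60*sqrt(5)/119 ≈ -1.1274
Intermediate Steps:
v = -20/119 (v = -2/(12 + 1/(-10)) = -2/(12 + 1*(-1/10)) = -2/(12 - 1/10) = -2/119/10 = -2*10/119 = -20/119 ≈ -0.16807)
v*x(sqrt(3 + p(2, 3))) = -60*sqrt(3 + 2)/119 = -60*sqrt(5)/119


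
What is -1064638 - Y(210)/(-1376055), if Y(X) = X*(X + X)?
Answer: -32555563442/30579 ≈ -1.0646e+6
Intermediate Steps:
Y(X) = 2*X² (Y(X) = X*(2*X) = 2*X²)
-1064638 - Y(210)/(-1376055) = -1064638 - 2*210²/(-1376055) = -1064638 - 2*44100*(-1)/1376055 = -1064638 - 88200*(-1)/1376055 = -1064638 - 1*(-1960/30579) = -1064638 + 1960/30579 = -32555563442/30579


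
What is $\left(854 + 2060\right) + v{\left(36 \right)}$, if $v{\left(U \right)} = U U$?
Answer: $4210$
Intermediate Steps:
$v{\left(U \right)} = U^{2}$
$\left(854 + 2060\right) + v{\left(36 \right)} = \left(854 + 2060\right) + 36^{2} = 2914 + 1296 = 4210$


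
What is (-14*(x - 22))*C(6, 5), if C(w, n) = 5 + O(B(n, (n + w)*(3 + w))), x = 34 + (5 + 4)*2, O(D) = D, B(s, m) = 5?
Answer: -4200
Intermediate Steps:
x = 52 (x = 34 + 9*2 = 34 + 18 = 52)
C(w, n) = 10 (C(w, n) = 5 + 5 = 10)
(-14*(x - 22))*C(6, 5) = -14*(52 - 22)*10 = -14*30*10 = -420*10 = -4200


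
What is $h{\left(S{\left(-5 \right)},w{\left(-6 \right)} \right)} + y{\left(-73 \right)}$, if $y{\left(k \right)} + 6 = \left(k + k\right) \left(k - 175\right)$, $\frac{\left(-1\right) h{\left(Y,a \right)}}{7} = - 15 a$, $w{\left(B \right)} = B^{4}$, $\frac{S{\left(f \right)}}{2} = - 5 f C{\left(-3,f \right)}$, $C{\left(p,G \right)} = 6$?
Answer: $172282$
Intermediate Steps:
$S{\left(f \right)} = - 60 f$ ($S{\left(f \right)} = 2 - 5 f 6 = 2 \left(- 30 f\right) = - 60 f$)
$h{\left(Y,a \right)} = 105 a$ ($h{\left(Y,a \right)} = - 7 \left(- 15 a\right) = 105 a$)
$y{\left(k \right)} = -6 + 2 k \left(-175 + k\right)$ ($y{\left(k \right)} = -6 + \left(k + k\right) \left(k - 175\right) = -6 + 2 k \left(-175 + k\right)$)
$h{\left(S{\left(-5 \right)},w{\left(-6 \right)} \right)} + y{\left(-73 \right)} = 105 \left(-6\right)^{4} - \left(-25544 - 10658\right) = 105 \cdot 1296 + \left(-6 + 25550 + 2 \cdot 5329\right) = 136080 + \left(-6 + 25550 + 10658\right) = 136080 + 36202 = 172282$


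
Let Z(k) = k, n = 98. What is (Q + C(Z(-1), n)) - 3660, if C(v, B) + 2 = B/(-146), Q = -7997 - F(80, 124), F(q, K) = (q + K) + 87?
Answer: -872399/73 ≈ -11951.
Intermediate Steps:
F(q, K) = 87 + K + q (F(q, K) = (K + q) + 87 = 87 + K + q)
Q = -8288 (Q = -7997 - (87 + 124 + 80) = -7997 - 1*291 = -7997 - 291 = -8288)
C(v, B) = -2 - B/146 (C(v, B) = -2 + B/(-146) = -2 + B*(-1/146) = -2 - B/146)
(Q + C(Z(-1), n)) - 3660 = (-8288 + (-2 - 1/146*98)) - 3660 = (-8288 + (-2 - 49/73)) - 3660 = (-8288 - 195/73) - 3660 = -605219/73 - 3660 = -872399/73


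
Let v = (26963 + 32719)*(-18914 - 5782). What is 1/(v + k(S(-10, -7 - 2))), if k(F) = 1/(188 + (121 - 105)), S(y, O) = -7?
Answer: -204/300676961087 ≈ -6.7847e-10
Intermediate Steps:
v = -1473906672 (v = 59682*(-24696) = -1473906672)
k(F) = 1/204 (k(F) = 1/(188 + 16) = 1/204)
1/(v + k(S(-10, -7 - 2))) = 1/(-1473906672 + 1/204) = 1/(-300676961087/204) = -204/300676961087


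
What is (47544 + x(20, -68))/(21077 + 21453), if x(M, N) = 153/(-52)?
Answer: 494427/442312 ≈ 1.1178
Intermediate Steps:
x(M, N) = -153/52 (x(M, N) = 153*(-1/52) = -153/52)
(47544 + x(20, -68))/(21077 + 21453) = (47544 - 153/52)/(21077 + 21453) = (2472135/52)/42530 = (2472135/52)*(1/42530) = 494427/442312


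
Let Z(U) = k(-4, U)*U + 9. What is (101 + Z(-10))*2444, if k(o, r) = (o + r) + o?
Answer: 708760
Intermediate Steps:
k(o, r) = r + 2*o
Z(U) = 9 + U*(-8 + U) (Z(U) = (U + 2*(-4))*U + 9 = (U - 8)*U + 9 = (-8 + U)*U + 9 = U*(-8 + U) + 9 = 9 + U*(-8 + U))
(101 + Z(-10))*2444 = (101 + (9 - 10*(-8 - 10)))*2444 = (101 + (9 - 10*(-18)))*2444 = (101 + (9 + 180))*2444 = (101 + 189)*2444 = 290*2444 = 708760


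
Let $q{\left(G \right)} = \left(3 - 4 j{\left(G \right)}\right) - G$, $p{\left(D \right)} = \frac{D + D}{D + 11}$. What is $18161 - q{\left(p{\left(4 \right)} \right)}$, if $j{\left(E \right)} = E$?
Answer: $\frac{54482}{3} \approx 18161.0$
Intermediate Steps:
$p{\left(D \right)} = \frac{2 D}{11 + D}$
$q{\left(G \right)} = 3 - 5 G$ ($q{\left(G \right)} = \left(3 - 4 G\right) - G = 3 - 5 G$)
$18161 - q{\left(p{\left(4 \right)} \right)} = 18161 - \left(3 - 5 \cdot 2 \cdot 4 \frac{1}{11 + 4}\right) = 18161 - \left(3 - 5 \cdot 2 \cdot 4 \cdot \frac{1}{15}\right) = 18161 - \left(3 - \frac{8}{3}\right) = 18161 - \frac{1}{3} = \frac{54482}{3}$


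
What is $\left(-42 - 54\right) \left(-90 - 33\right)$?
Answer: $11808$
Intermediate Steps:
$\left(-42 - 54\right) \left(-90 - 33\right) = \left(-96\right) \left(-123\right) = 11808$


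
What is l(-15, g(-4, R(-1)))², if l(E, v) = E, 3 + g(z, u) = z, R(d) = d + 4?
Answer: 225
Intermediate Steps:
R(d) = 4 + d
g(z, u) = -3 + z
l(-15, g(-4, R(-1)))² = (-15)² = 225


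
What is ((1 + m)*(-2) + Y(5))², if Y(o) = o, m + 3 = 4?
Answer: 1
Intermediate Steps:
m = 1 (m = -3 + 4 = 1)
((1 + m)*(-2) + Y(5))² = ((1 + 1)*(-2) + 5)² = (2*(-2) + 5)² = (-4 + 5)² = 1² = 1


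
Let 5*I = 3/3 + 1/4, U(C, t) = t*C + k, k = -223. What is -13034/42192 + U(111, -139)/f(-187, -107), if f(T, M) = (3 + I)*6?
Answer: -16939573/21096 ≈ -802.98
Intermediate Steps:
U(C, t) = -223 + C*t (U(C, t) = t*C - 223 = C*t - 223 = -223 + C*t)
I = ¼ (I = (3/3 + 1/4)/5 = (3*(⅓) + 1*(¼))/5 = (1 + ¼)/5 = (⅕)*(5/4) = ¼ ≈ 0.25000)
f(T, M) = 39/2 (f(T, M) = (3 + ¼)*6 = (13/4)*6 = 39/2)
-13034/42192 + U(111, -139)/f(-187, -107) = -13034/42192 + (-223 + 111*(-139))/(39/2) = -13034*1/42192 + (-223 - 15429)*(2/39) = -6517/21096 - 15652*2/39 = -6517/21096 - 2408/3 = -16939573/21096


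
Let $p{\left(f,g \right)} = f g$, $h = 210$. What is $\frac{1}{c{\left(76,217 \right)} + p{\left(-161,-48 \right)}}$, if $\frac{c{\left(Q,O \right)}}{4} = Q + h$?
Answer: $\frac{1}{8872} \approx 0.00011271$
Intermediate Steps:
$c{\left(Q,O \right)} = 840 + 4 Q$ ($c{\left(Q,O \right)} = 4 \left(Q + 210\right) = 4 \left(210 + Q\right) = 840 + 4 Q$)
$\frac{1}{c{\left(76,217 \right)} + p{\left(-161,-48 \right)}} = \frac{1}{\left(840 + 4 \cdot 76\right) - -7728} = \frac{1}{\left(840 + 304\right) + 7728} = \frac{1}{1144 + 7728} = \frac{1}{8872}$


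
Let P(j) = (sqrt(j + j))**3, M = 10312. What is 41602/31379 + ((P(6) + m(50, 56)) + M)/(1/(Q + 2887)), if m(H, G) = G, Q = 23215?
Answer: 8491958735746/31379 + 626448*sqrt(3) ≈ 2.7171e+8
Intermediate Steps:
P(j) = 2*sqrt(2)*j**(3/2) (P(j) = (sqrt(2*j))**3 = (sqrt(2)*sqrt(j))**3 = 2*sqrt(2)*j**(3/2))
41602/31379 + ((P(6) + m(50, 56)) + M)/(1/(Q + 2887)) = 41602/31379 + ((2*sqrt(2)*6**(3/2) + 56) + 10312)/(1/(23215 + 2887)) = 41602*(1/31379) + ((2*sqrt(2)*(6*sqrt(6)) + 56) + 10312)/(1/26102) = 41602/31379 + ((24*sqrt(3) + 56) + 10312)/(1/26102) = 41602/31379 + ((56 + 24*sqrt(3)) + 10312)*26102 = 41602/31379 + (10368 + 24*sqrt(3))*26102 = 41602/31379 + (270625536 + 626448*sqrt(3)) = 8491958735746/31379 + 626448*sqrt(3)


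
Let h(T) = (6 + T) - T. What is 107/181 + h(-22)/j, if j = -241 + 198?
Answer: 3515/7783 ≈ 0.45163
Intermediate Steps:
h(T) = 6
j = -43
107/181 + h(-22)/j = 107/181 + 6/(-43) = 107*(1/181) + 6*(-1/43) = 107/181 - 6/43 = 3515/7783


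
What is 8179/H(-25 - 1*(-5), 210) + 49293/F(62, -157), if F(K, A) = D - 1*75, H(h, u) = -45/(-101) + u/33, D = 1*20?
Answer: 5075050/16643 ≈ 304.94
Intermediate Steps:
D = 20
H(h, u) = 45/101 + u/33 (H(h, u) = -45*(-1/101) + u*(1/33) = 45/101 + u/33)
F(K, A) = -55 (F(K, A) = 20 - 1*75 = 20 - 75 = -55)
8179/H(-25 - 1*(-5), 210) + 49293/F(62, -157) = 8179/(45/101 + (1/33)*210) + 49293/(-55) = 8179/(45/101 + 70/11) + 49293*(-1/55) = 8179/(7565/1111) - 49293/55 = 8179*(1111/7565) - 49293/55 = 9086869/7565 - 49293/55 = 5075050/16643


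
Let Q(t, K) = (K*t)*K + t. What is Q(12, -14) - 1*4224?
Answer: -1860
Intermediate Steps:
Q(t, K) = t + t*K² (Q(t, K) = t*K² + t = t + t*K²)
Q(12, -14) - 1*4224 = 12*(1 + (-14)²) - 1*4224 = 12*(1 + 196) - 4224 = 12*197 - 4224 = 2364 - 4224 = -1860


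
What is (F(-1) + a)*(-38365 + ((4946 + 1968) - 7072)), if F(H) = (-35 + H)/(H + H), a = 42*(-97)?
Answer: 156249288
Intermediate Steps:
a = -4074
F(H) = (-35 + H)/(2*H) (F(H) = (-35 + H)/((2*H)) = (-35 + H)*(1/(2*H)) = (-35 + H)/(2*H))
(F(-1) + a)*(-38365 + ((4946 + 1968) - 7072)) = ((½)*(-35 - 1)/(-1) - 4074)*(-38365 + ((4946 + 1968) - 7072)) = ((½)*(-1)*(-36) - 4074)*(-38365 + (6914 - 7072)) = (18 - 4074)*(-38365 - 158) = -4056*(-38523) = 156249288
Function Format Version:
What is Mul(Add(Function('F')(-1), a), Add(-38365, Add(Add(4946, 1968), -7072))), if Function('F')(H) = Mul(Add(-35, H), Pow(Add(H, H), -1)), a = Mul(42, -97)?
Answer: 156249288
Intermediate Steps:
a = -4074
Function('F')(H) = Mul(Rational(1, 2), Pow(H, -1), Add(-35, H)) (Function('F')(H) = Mul(Add(-35, H), Pow(Mul(2, H), -1)) = Mul(Add(-35, H), Mul(Rational(1, 2), Pow(H, -1))) = Mul(Rational(1, 2), Pow(H, -1), Add(-35, H)))
Mul(Add(Function('F')(-1), a), Add(-38365, Add(Add(4946, 1968), -7072))) = Mul(Add(Mul(Rational(1, 2), Pow(-1, -1), Add(-35, -1)), -4074), Add(-38365, Add(Add(4946, 1968), -7072))) = Mul(Add(Mul(Rational(1, 2), -1, -36), -4074), Add(-38365, Add(6914, -7072))) = Mul(Add(18, -4074), Add(-38365, -158)) = Mul(-4056, -38523) = 156249288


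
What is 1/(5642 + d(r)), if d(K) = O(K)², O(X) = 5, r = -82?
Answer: 1/5667 ≈ 0.00017646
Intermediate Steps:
d(K) = 25 (d(K) = 5² = 25)
1/(5642 + d(r)) = 1/(5642 + 25) = 1/5667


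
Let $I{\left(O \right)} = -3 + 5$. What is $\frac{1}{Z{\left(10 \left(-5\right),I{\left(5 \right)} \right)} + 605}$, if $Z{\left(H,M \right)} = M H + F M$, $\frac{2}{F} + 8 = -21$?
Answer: $\frac{29}{14641} \approx 0.0019807$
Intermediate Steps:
$F = - \frac{2}{29}$ ($F = \frac{2}{-8 - 21} = \frac{2}{-29} = 2 \left(- \frac{1}{29}\right) = - \frac{2}{29} \approx -0.068966$)
$I{\left(O \right)} = 2$
$Z{\left(H,M \right)} = - \frac{2 M}{29} + H M$ ($Z{\left(H,M \right)} = M H - \frac{2 M}{29} = H M - \frac{2 M}{29} = - \frac{2 M}{29} + H M$)
$\frac{1}{Z{\left(10 \left(-5\right),I{\left(5 \right)} \right)} + 605} = \frac{1}{\frac{1}{29} \cdot 2 \left(-2 + 29 \cdot 10 \left(-5\right)\right) + 605} = \frac{1}{\frac{1}{29} \cdot 2 \left(-2 + 29 \left(-50\right)\right) + 605} = \frac{1}{\frac{1}{29} \cdot 2 \left(-2 - 1450\right) + 605} = \frac{1}{\frac{1}{29} \cdot 2 \left(-1452\right) + 605} = \frac{1}{- \frac{2904}{29} + 605} = \frac{1}{\frac{14641}{29}} = \frac{29}{14641}$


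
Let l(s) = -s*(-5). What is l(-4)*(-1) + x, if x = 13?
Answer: 33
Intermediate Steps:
l(s) = 5*s (l(s) = -(-5)*s = 5*s)
l(-4)*(-1) + x = (5*(-4))*(-1) + 13 = -20*(-1) + 13 = 20 + 13 = 33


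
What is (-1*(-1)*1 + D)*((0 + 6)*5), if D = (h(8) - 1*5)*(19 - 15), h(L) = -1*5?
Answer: -1170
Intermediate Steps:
h(L) = -5
D = -40 (D = (-5 - 1*5)*(19 - 15) = (-5 - 5)*4 = -10*4 = -40)
(-1*(-1)*1 + D)*((0 + 6)*5) = (-1*(-1)*1 - 40)*((0 + 6)*5) = (1*1 - 40)*(6*5) = (1 - 40)*30 = -39*30 = -1170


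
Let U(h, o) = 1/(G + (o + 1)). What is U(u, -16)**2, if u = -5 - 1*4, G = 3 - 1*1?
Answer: 1/169 ≈ 0.0059172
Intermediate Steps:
G = 2 (G = 3 - 1 = 2)
u = -9 (u = -5 - 4 = -9)
U(h, o) = 1/(3 + o) (U(h, o) = 1/(2 + (o + 1)) = 1/(2 + (1 + o)) = 1/(3 + o))
U(u, -16)**2 = (1/(3 - 16))**2 = (1/(-13))**2 = (-1/13)**2 = 1/169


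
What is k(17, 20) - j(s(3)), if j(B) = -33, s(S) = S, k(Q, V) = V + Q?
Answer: 70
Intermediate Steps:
k(Q, V) = Q + V
k(17, 20) - j(s(3)) = (17 + 20) - 1*(-33) = 37 + 33 = 70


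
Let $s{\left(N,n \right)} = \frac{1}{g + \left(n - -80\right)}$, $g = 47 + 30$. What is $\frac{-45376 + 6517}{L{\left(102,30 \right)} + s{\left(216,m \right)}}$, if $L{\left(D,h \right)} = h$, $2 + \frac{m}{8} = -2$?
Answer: $- \frac{4857375}{3751} \approx -1295.0$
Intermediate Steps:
$m = -32$ ($m = -16 + 8 \left(-2\right) = -16 - 16 = -32$)
$g = 77$
$s{\left(N,n \right)} = \frac{1}{157 + n}$ ($s{\left(N,n \right)} = \frac{1}{77 + \left(n - -80\right)} = \frac{1}{77 + \left(n + 80\right)} = \frac{1}{77 + \left(80 + n\right)} = \frac{1}{157 + n}$)
$\frac{-45376 + 6517}{L{\left(102,30 \right)} + s{\left(216,m \right)}} = \frac{-45376 + 6517}{30 + \frac{1}{157 - 32}} = - \frac{38859}{30 + \frac{1}{125}} = - \frac{38859}{\frac{3751}{125}} = \left(-38859\right) \frac{125}{3751} = - \frac{4857375}{3751}$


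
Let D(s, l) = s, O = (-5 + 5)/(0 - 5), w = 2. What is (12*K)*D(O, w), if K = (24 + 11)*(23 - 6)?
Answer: 0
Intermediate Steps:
O = 0 (O = 0/(-5) = 0*(-⅕) = 0)
K = 595 (K = 35*17 = 595)
(12*K)*D(O, w) = (12*595)*0 = 7140*0 = 0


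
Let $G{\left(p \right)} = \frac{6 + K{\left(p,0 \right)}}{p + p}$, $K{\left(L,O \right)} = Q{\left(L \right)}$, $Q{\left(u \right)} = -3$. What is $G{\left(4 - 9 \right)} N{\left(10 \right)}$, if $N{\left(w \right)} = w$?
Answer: $-3$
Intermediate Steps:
$K{\left(L,O \right)} = -3$
$G{\left(p \right)} = \frac{3}{2 p}$ ($G{\left(p \right)} = \frac{6 - 3}{p + p} = \frac{3}{2 p}$)
$G{\left(4 - 9 \right)} N{\left(10 \right)} = \frac{3}{2 \left(4 - 9\right)} 10 = \frac{3}{2 \left(-5\right)} 10 = \frac{3}{2} \left(- \frac{1}{5}\right) 10 = \left(- \frac{3}{10}\right) 10 = -3$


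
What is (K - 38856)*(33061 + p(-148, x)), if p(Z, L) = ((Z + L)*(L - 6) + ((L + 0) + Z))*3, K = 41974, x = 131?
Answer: 83047930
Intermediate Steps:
p(Z, L) = 3*L + 3*Z + 3*(-6 + L)*(L + Z) (p(Z, L) = ((L + Z)*(-6 + L) + (L + Z))*3 = ((-6 + L)*(L + Z) + (L + Z))*3 = (L + Z + (-6 + L)*(L + Z))*3 = 3*L + 3*Z + 3*(-6 + L)*(L + Z))
(K - 38856)*(33061 + p(-148, x)) = (41974 - 38856)*(33061 + (-15*131 - 15*(-148) + 3*131² + 3*131*(-148))) = 3118*(33061 + (-1965 + 2220 + 3*17161 - 58164)) = 3118*(33061 + (-1965 + 2220 + 51483 - 58164)) = 3118*(33061 - 6426) = 3118*26635 = 83047930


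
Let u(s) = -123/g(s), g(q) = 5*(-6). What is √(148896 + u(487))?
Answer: √14890010/10 ≈ 385.88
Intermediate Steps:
g(q) = -30
u(s) = 41/10 (u(s) = -123/(-30) = -123*(-1/30) = 41/10)
√(148896 + u(487)) = √(148896 + 41/10) = √(1489001/10) = √14890010/10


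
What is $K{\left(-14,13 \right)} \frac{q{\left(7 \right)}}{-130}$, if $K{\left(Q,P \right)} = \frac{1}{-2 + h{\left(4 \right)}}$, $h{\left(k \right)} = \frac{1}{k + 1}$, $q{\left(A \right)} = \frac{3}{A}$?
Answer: $\frac{1}{546} \approx 0.0018315$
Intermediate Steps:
$h{\left(k \right)} = \frac{1}{1 + k}$
$K{\left(Q,P \right)} = - \frac{5}{9}$ ($K{\left(Q,P \right)} = \frac{1}{-2 + \frac{1}{1 + 4}} = \frac{1}{-2 + \frac{1}{5}} = \frac{1}{- \frac{9}{5}} = - \frac{5}{9}$)
$K{\left(-14,13 \right)} \frac{q{\left(7 \right)}}{-130} = - \frac{5 \frac{3 \cdot \frac{1}{7}}{-130}}{9} = - \frac{5 \cdot 3 \cdot \frac{1}{7} \left(- \frac{1}{130}\right)}{9} = - \frac{5 \cdot \frac{3}{7} \left(- \frac{1}{130}\right)}{9} = \left(- \frac{5}{9}\right) \left(- \frac{3}{910}\right) = \frac{1}{546}$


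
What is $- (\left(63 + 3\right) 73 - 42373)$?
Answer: $37555$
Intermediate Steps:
$- (\left(63 + 3\right) 73 - 42373) = - (66 \cdot 73 - 42373) = - (4818 - 42373) = \left(-1\right) \left(-37555\right) = 37555$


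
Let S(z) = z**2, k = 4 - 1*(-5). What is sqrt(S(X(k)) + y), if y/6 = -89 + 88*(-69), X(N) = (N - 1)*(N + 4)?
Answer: 5*I*sqrt(1046) ≈ 161.71*I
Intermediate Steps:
k = 9 (k = 4 + 5 = 9)
X(N) = (-1 + N)*(4 + N)
y = -36966 (y = 6*(-89 + 88*(-69)) = 6*(-89 - 6072) = 6*(-6161) = -36966)
sqrt(S(X(k)) + y) = sqrt((-4 + 9**2 + 3*9)**2 - 36966) = sqrt((-4 + 81 + 27)**2 - 36966) = sqrt(104**2 - 36966) = sqrt(10816 - 36966) = sqrt(-26150) = 5*I*sqrt(1046)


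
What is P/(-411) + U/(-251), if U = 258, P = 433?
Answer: -214721/103161 ≈ -2.0814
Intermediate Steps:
P/(-411) + U/(-251) = 433/(-411) + 258/(-251) = 433*(-1/411) + 258*(-1/251) = -433/411 - 258/251 = -214721/103161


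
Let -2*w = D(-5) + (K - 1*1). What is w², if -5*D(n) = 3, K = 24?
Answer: 3136/25 ≈ 125.44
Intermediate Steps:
D(n) = -⅗ (D(n) = -⅕*3 = -⅗)
w = -56/5 (w = -(-⅗ + (24 - 1*1))/2 = -(-⅗ + (24 - 1))/2 = -(-⅗ + 23)/2 = -½*112/5 = -56/5 ≈ -11.200)
w² = (-56/5)² = 3136/25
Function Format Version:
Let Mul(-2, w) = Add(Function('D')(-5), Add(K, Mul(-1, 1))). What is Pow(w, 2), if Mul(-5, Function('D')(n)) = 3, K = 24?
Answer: Rational(3136, 25) ≈ 125.44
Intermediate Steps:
Function('D')(n) = Rational(-3, 5) (Function('D')(n) = Mul(Rational(-1, 5), 3) = Rational(-3, 5))
w = Rational(-56, 5) (w = Mul(Rational(-1, 2), Add(Rational(-3, 5), Add(24, Mul(-1, 1)))) = Mul(Rational(-1, 2), Add(Rational(-3, 5), Add(24, -1))) = Mul(Rational(-1, 2), Add(Rational(-3, 5), 23)) = Mul(Rational(-1, 2), Rational(112, 5)) = Rational(-56, 5) ≈ -11.200)
Pow(w, 2) = Pow(Rational(-56, 5), 2) = Rational(3136, 25)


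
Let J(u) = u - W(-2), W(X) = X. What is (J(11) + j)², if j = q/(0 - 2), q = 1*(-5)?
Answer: 961/4 ≈ 240.25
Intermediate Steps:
J(u) = 2 + u (J(u) = u - 1*(-2) = u + 2 = 2 + u)
q = -5
j = 5/2 (j = -5/(0 - 2) = -5/(-2) = -5*(-½) = 5/2 ≈ 2.5000)
(J(11) + j)² = ((2 + 11) + 5/2)² = (13 + 5/2)² = (31/2)² = 961/4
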